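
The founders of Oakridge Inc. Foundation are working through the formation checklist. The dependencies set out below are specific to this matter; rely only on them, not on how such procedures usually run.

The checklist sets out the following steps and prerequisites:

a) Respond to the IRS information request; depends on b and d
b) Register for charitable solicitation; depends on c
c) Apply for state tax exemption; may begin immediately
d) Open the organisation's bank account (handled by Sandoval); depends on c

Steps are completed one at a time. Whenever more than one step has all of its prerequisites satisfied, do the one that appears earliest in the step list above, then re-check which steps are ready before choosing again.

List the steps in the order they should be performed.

c b d a

c is the only step with nothing outstanding, so it goes first.
Now b and d have their prerequisites met. b is listed earlier, so b next.
That leaves d as the only ready step → d.
Next only a has its prerequisites met → a.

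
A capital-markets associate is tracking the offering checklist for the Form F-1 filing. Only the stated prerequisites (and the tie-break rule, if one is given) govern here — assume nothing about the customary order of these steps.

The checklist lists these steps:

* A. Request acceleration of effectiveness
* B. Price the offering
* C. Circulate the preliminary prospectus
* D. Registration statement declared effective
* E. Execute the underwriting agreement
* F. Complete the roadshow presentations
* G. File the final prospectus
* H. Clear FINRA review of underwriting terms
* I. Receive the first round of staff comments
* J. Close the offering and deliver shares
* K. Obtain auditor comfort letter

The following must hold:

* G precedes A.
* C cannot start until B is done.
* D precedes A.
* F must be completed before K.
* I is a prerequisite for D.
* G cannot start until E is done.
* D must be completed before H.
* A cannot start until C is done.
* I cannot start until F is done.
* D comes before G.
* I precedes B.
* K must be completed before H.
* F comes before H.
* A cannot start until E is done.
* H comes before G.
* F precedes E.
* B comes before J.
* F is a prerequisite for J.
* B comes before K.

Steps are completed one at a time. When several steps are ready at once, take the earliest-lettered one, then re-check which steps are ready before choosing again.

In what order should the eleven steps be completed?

F is the only step with nothing outstanding, so it goes first.
E and I are both available; E has the earlier label → E.
I is the only step now ready → I.
Ready: B and D. B has the earlier label → B.
C, J and K now also ready, so the ready set is {C, D, J, K}; C has the earlier label → C.
D, J and K are all available; D has the earlier label → D.
Ready: J and K. J has the earlier label → J.
K needed B and F, now all done → K.
That leaves H as the only ready step → H.
G is the only step now ready → G.
A needed C, D, E and G, now all done → A.

F → E → I → B → C → D → J → K → H → G → A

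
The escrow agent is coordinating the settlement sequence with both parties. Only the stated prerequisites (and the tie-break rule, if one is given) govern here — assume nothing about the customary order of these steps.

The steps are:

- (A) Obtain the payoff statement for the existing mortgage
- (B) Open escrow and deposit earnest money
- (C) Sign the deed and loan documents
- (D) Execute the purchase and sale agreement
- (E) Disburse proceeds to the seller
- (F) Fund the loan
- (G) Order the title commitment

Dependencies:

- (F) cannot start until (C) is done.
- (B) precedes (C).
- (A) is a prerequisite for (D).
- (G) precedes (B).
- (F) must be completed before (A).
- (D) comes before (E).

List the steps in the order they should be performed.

(G), (B), (C), (F), (A), (D), (E)

Only (G) has no prerequisites, so it is first.
(B) is the only step now ready → (B).
(C) needed (B), now all done → (C).
Next only (F) has its prerequisites met → (F).
Next only (A) has its prerequisites met → (A).
That leaves (D) as the only ready step → (D).
That leaves (E) as the only ready step → (E).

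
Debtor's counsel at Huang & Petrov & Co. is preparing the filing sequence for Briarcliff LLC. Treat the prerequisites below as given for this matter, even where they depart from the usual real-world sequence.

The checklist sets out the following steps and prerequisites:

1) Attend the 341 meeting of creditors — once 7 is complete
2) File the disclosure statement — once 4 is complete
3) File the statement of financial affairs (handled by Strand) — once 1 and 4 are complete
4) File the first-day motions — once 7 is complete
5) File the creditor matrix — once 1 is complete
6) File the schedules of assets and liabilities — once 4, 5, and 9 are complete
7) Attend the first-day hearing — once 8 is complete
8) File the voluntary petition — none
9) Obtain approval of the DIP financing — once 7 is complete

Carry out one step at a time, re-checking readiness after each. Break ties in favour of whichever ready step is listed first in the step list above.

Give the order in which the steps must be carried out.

8 7 1 4 2 3 5 9 6

8 is the only step with nothing outstanding, so it goes first.
7 is the only step now ready → 7.
1, 4 and 9 are all available; 1 is listed earlier → 1.
4, 5 and 9 are all available; 4 is listed earlier → 4.
Ready: 2, 3, 5 and 9. 2 is listed earlier → 2.
Ready: 3, 5 and 9. 3 is listed earlier → 3.
Ready: 5 and 9. 5 is listed earlier → 5.
That leaves 9 as the only ready step → 9.
6 needed 4, 5 and 9, now all done → 6.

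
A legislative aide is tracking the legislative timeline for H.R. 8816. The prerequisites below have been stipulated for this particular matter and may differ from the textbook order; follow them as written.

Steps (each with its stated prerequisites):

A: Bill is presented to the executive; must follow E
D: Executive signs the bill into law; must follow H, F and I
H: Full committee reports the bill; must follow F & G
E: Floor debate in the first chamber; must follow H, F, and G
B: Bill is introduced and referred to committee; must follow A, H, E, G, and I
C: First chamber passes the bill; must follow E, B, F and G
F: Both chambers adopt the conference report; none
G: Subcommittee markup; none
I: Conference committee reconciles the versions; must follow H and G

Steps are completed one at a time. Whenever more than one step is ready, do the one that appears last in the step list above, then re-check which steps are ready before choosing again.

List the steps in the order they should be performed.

G and F have no prerequisites; G is listed later, so G is first.
F is the only step now ready → F.
That leaves H as the only ready step → H.
Now I and E have their prerequisites met. I is listed later, so I next.
D now also ready, so the ready set is {E, D}; E is listed later → E.
A now also ready, so the ready set is {D, A}; D is listed later → D.
A needed E, now all done → A.
Next only B has its prerequisites met → B.
C needed G, F, B and E, now all done → C.

G, F, H, I, E, D, A, B, C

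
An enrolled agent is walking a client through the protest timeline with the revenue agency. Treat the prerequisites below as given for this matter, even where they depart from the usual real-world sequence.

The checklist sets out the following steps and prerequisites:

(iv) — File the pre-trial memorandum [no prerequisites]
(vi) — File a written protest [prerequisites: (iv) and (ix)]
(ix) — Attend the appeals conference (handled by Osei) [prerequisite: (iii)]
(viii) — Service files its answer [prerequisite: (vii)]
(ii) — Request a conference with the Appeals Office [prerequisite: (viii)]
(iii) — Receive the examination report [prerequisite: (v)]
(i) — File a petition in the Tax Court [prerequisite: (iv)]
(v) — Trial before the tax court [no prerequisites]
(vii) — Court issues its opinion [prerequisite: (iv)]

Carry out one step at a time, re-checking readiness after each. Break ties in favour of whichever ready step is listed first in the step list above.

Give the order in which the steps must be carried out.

(iv), (i), (v), (iii), (ix), (vi), (vii), (viii), (ii)

Nothing is required for (iv) and (v). (iv) is listed earlier → (iv) first.
(i) and (vii) now also ready, so the ready set is {(i), (v), (vii)}; (i) is listed earlier → (i).
(v) and (vii) are both available; (v) is listed earlier → (v).
(iii) now also ready, so the ready set is {(iii), (vii)}; (iii) is listed earlier → (iii).
Now (ix) and (vii) have their prerequisites met. (ix) is listed earlier, so (ix) next.
Ready: (vi) and (vii). (vi) is listed earlier → (vi).
Next only (vii) has its prerequisites met → (vii).
(viii) needed (vii), now all done → (viii).
(ii) is the only step now ready → (ii).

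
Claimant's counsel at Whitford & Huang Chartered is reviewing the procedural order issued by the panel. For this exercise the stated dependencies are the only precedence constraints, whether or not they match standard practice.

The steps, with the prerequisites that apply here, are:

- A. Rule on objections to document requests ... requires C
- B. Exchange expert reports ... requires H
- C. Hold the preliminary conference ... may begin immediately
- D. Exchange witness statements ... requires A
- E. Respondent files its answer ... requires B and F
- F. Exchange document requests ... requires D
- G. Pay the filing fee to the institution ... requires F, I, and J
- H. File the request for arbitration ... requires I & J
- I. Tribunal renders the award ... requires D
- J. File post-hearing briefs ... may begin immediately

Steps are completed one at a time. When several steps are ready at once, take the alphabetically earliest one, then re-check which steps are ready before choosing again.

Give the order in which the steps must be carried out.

C, A, D, F, I, J, G, H, B, E

C and J have no prerequisites; C has the earlier label, so C is first.
Now A and J have their prerequisites met. A has the earlier label, so A next.
Ready: D and J. D has the earlier label → D.
F and I now also ready, so the ready set is {F, I, J}; F has the earlier label → F.
Ready: I and J. I has the earlier label → I.
J is the only step now ready → J.
Ready: G and H. G has the earlier label → G.
That leaves H as the only ready step → H.
B needed H, now all done → B.
E needed B and F, now all done → E.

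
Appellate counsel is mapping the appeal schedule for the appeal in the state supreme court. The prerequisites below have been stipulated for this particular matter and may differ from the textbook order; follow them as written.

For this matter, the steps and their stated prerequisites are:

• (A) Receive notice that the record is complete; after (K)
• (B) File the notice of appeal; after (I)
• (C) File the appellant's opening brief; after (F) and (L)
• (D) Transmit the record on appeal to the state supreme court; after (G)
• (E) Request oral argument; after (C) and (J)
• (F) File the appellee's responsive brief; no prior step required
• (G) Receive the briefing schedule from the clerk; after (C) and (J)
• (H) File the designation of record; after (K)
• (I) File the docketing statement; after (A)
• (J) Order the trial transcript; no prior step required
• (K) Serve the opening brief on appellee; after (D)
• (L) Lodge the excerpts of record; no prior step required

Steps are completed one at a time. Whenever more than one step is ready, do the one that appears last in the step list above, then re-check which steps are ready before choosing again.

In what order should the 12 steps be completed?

Nothing is required for (L), (J) and (F). (L) is listed later → (L) first.
Ready: (J) and (F). (J) is listed later → (J).
Next only (F) has its prerequisites met → (F).
(C) is the only step now ready → (C).
Now (G) and (E) have their prerequisites met. (G) is listed later, so (G) next.
(D) now also ready, so the ready set is {(E), (D)}; (E) is listed later → (E).
(D) needed (G), now all done → (D).
(K) needed (D), now all done → (K).
(H) and (A) are both available; (H) is listed later → (H).
(A) needed (K), now all done → (A).
Next only (I) has its prerequisites met → (I).
(B) needed (I), now all done → (B).

(L), (J), (F), (C), (G), (E), (D), (K), (H), (A), (I), (B)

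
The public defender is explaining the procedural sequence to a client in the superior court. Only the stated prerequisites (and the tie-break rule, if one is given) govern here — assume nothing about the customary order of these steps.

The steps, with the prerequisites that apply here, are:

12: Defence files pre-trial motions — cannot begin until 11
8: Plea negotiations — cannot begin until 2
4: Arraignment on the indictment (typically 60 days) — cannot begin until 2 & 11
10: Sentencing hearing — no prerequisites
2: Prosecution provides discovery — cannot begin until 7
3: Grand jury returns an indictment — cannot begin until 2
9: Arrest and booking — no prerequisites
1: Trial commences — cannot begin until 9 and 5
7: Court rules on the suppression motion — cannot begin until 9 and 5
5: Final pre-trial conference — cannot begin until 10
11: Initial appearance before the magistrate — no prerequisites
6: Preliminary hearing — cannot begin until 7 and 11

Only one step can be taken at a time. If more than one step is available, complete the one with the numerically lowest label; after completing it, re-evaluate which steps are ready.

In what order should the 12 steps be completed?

Nothing is required for 9, 10 and 11. 9 has the earlier label → 9 first.
Now 10 and 11 have their prerequisites met. 10 has the earlier label, so 10 next.
5 and 11 are both available; 5 has the earlier label → 5.
1 and 7 now also ready, so the ready set is {1, 7, 11}; 1 has the earlier label → 1.
Ready: 7 and 11. 7 has the earlier label → 7.
Now 2 and 11 have their prerequisites met. 2 has the earlier label, so 2 next.
3, 8 and 11 are all available; 3 has the earlier label → 3.
8 and 11 are both available; 8 has the earlier label → 8.
Next only 11 has its prerequisites met → 11.
4, 6 and 12 are all available; 4 has the earlier label → 4.
Now 6 and 12 have their prerequisites met. 6 has the earlier label, so 6 next.
12 needed 11, now all done → 12.

9, 10, 5, 1, 7, 2, 3, 8, 11, 4, 6, 12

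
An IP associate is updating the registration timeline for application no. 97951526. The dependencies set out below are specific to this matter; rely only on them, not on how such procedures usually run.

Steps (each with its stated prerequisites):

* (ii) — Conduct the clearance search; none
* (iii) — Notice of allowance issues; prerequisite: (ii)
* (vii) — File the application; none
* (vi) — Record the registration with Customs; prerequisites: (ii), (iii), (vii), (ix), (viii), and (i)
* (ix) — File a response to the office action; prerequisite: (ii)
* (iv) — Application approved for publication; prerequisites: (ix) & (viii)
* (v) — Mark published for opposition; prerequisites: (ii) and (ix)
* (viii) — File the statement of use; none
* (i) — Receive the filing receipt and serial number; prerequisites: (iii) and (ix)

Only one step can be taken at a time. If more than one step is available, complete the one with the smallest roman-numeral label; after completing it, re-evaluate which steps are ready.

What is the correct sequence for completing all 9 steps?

(ii), (iii), (vii), (viii), (ix), (i), (iv), (v), (vi)

(ii), (vii) and (viii) have no prerequisites; (ii) has the earlier label, so (ii) is first.
Ready: (iii), (vii), (viii) and (ix). (iii) has the earlier label → (iii).
Now (vii), (viii) and (ix) have their prerequisites met. (vii) has the earlier label, so (vii) next.
(viii) and (ix) are both available; (viii) has the earlier label → (viii).
Next only (ix) has its prerequisites met → (ix).
(i), (iv) and (v) are all available; (i) has the earlier label → (i).
(iv), (v) and (vi) are all available; (iv) has the earlier label → (iv).
(v) and (vi) are both available; (v) has the earlier label → (v).
(vi) needed (i), (ii), (iii), (vii), (viii) and (ix), now all done → (vi).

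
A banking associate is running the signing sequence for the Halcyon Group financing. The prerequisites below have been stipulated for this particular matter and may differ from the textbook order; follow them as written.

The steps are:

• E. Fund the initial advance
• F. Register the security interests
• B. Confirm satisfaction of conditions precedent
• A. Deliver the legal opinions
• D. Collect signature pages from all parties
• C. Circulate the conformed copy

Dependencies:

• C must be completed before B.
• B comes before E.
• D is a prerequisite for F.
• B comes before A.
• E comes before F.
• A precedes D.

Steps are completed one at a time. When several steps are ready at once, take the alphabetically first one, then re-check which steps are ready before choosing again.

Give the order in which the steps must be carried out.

C is the only step with nothing outstanding, so it goes first.
That leaves B as the only ready step → B.
Ready: A and E. A has the earlier label → A.
Now D and E have their prerequisites met. D has the earlier label, so D next.
That leaves E as the only ready step → E.
F is the only step now ready → F.

C, B, A, D, E, F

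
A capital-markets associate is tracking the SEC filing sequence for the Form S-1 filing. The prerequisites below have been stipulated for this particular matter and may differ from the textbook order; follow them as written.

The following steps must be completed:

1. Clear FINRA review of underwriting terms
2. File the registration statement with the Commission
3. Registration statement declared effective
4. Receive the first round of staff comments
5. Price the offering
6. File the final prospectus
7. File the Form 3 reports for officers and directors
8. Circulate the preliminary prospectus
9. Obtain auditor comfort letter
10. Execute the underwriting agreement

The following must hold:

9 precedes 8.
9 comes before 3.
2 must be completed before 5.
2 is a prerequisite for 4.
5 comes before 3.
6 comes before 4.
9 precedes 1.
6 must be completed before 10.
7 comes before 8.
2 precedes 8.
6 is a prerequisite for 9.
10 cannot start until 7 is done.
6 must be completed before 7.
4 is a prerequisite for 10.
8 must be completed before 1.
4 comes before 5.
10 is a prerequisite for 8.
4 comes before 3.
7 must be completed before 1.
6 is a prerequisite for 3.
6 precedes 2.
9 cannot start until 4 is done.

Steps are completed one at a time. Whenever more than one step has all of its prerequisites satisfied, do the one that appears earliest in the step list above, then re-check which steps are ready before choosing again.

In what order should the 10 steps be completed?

6 → 2 → 4 → 5 → 7 → 9 → 3 → 10 → 8 → 1

6 has no prerequisites → 6 first.
Now 2 and 7 have their prerequisites met. 2 is listed earlier, so 2 next.
Now 4 and 7 have their prerequisites met. 4 is listed earlier, so 4 next.
5 and 9 now also ready, so the ready set is {5, 7, 9}; 5 is listed earlier → 5.
7 and 9 are both available; 7 is listed earlier → 7.
10 now also ready, so the ready set is {9, 10}; 9 is listed earlier → 9.
Ready: 3 and 10. 3 is listed earlier → 3.
10 is the only step now ready → 10.
8 needed 2, 7, 9 and 10, now all done → 8.
1 needed 7, 8 and 9, now all done → 1.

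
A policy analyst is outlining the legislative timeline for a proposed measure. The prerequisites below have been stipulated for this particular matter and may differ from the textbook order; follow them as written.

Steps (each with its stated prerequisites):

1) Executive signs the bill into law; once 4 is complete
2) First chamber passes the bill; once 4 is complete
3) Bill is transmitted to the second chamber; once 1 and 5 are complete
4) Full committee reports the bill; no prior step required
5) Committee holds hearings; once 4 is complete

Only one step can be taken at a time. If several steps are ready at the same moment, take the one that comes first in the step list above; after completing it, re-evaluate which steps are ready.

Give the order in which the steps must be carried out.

4, 1, 2, 5, 3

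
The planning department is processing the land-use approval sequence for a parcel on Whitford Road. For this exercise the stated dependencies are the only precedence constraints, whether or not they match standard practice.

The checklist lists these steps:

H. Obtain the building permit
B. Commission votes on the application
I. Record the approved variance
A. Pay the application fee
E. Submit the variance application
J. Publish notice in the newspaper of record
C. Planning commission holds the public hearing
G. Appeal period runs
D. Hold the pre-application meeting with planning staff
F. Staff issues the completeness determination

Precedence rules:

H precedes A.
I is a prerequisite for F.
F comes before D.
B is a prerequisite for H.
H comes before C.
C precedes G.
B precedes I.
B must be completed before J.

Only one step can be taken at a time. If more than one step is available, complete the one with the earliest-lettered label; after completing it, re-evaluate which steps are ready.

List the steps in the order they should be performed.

B and E have no prerequisites; B has the earlier label, so B is first.
E, H, I and J are all available; E has the earlier label → E.
H, I and J are all available; H has the earlier label → H.
A and C now also ready, so the ready set is {A, C, I, J}; A has the earlier label → A.
Ready: C, I and J. C has the earlier label → C.
G, I and J are all available; G has the earlier label → G.
I and J are both available; I has the earlier label → I.
Now F and J have their prerequisites met. F has the earlier label, so F next.
D now also ready, so the ready set is {D, J}; D has the earlier label → D.
Next only J has its prerequisites met → J.

B, E, H, A, C, G, I, F, D, J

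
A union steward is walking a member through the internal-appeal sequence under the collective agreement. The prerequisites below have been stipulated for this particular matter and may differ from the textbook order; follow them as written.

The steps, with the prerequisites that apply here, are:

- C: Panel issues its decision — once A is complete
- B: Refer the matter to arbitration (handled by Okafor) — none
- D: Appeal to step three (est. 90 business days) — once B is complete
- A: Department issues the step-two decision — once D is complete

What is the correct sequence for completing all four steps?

B is the only step with nothing outstanding, so it goes first.
That leaves D as the only ready step → D.
A is the only step now ready → A.
That leaves C as the only ready step → C.

B, D, A, C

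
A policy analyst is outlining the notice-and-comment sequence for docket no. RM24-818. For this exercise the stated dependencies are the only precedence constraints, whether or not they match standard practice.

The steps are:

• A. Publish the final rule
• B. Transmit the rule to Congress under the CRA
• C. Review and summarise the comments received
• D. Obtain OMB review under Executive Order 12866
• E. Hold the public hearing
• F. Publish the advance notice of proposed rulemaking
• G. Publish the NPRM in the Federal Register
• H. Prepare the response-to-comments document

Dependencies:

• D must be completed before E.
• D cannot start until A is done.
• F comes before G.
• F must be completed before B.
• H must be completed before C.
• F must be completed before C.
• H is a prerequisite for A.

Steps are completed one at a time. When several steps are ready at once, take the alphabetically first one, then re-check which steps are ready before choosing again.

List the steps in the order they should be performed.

F and H have no prerequisites; F has the earlier label, so F is first.
B and G now also ready, so the ready set is {B, G, H}; B has the earlier label → B.
G and H are both available; G has the earlier label → G.
Next only H has its prerequisites met → H.
Ready: A and C. A has the earlier label → A.
Now C and D have their prerequisites met. C has the earlier label, so C next.
D needed A, now all done → D.
E needed D, now all done → E.

F → B → G → H → A → C → D → E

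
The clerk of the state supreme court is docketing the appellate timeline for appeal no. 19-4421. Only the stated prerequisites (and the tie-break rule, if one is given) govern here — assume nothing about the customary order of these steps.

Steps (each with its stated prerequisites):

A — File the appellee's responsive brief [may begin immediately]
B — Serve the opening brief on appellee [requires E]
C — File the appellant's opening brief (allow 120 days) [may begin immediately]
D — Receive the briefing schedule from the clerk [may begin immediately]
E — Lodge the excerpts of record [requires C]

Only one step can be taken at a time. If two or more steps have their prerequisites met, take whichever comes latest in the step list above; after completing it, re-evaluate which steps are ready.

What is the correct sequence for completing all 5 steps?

D → C → E → B → A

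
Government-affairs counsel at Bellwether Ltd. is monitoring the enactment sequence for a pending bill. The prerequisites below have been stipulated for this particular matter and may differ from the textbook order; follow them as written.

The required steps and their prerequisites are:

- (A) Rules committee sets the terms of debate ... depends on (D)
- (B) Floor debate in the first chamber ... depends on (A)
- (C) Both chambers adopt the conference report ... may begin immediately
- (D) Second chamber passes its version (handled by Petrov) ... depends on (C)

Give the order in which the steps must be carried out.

(C), (D), (A), (B)

(C) has no prerequisites → (C) first.
(D) needed (C), now all done → (D).
(A) needed (D), now all done → (A).
That leaves (B) as the only ready step → (B).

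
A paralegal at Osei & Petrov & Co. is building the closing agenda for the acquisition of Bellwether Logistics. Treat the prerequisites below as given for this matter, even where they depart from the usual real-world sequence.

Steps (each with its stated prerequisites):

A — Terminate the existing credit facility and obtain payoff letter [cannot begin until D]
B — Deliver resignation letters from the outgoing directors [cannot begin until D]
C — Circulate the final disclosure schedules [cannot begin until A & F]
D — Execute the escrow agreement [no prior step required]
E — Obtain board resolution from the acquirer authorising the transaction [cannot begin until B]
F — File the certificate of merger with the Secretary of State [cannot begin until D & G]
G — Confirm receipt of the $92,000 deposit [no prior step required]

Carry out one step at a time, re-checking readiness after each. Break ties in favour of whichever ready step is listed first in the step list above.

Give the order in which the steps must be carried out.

D → A → B → E → G → F → C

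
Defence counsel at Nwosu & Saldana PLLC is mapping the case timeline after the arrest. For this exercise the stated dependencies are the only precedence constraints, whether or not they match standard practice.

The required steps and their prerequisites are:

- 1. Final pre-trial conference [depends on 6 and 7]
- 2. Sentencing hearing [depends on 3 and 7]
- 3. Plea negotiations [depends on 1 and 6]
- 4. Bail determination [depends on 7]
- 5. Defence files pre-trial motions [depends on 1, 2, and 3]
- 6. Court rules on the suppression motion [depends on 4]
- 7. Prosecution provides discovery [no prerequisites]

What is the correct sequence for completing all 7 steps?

7 4 6 1 3 2 5

7 has no prerequisites → 7 first.
4 is the only step now ready → 4.
Next only 6 has its prerequisites met → 6.
1 is the only step now ready → 1.
3 needed 1 and 6, now all done → 3.
2 needed 3 and 7, now all done → 2.
5 needed 1, 2 and 3, now all done → 5.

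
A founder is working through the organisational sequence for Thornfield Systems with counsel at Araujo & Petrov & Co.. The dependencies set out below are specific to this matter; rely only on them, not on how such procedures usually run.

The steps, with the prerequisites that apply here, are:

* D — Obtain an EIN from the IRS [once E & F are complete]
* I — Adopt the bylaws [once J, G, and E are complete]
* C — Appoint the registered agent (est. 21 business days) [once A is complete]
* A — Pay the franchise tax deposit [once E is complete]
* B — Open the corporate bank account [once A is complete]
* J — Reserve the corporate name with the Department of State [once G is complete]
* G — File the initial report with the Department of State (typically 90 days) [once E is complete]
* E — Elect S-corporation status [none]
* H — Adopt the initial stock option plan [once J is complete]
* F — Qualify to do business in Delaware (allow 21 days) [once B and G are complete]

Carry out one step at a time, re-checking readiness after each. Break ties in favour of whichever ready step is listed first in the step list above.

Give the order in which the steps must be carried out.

E, A, C, B, G, J, I, H, F, D

E is the only step with nothing outstanding, so it goes first.
A and G are both available; A is listed earlier → A.
C, B and G are all available; C is listed earlier → C.
B and G are both available; B is listed earlier → B.
Next only G has its prerequisites met → G.
J and F are both available; J is listed earlier → J.
I and H now also ready, so the ready set is {I, H, F}; I is listed earlier → I.
H and F are both available; H is listed earlier → H.
F needed B and G, now all done → F.
D is the only step now ready → D.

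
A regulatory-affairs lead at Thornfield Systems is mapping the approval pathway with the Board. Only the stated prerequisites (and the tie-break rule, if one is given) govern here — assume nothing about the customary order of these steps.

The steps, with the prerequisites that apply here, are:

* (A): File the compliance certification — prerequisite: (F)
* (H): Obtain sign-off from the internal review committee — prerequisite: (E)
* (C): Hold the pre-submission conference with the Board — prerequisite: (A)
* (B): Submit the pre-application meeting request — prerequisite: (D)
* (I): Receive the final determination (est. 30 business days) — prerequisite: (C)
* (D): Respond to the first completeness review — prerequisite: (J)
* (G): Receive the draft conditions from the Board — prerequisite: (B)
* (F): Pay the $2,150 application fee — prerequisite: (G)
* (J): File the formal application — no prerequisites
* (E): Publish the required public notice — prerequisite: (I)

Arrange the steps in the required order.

(J) is the only step with nothing outstanding, so it goes first.
(D) needed (J), now all done → (D).
Next only (B) has its prerequisites met → (B).
(G) needed (B), now all done → (G).
Next only (F) has its prerequisites met → (F).
(A) needed (F), now all done → (A).
(C) needed (A), now all done → (C).
(I) needed (C), now all done → (I).
That leaves (E) as the only ready step → (E).
That leaves (H) as the only ready step → (H).

(J) → (D) → (B) → (G) → (F) → (A) → (C) → (I) → (E) → (H)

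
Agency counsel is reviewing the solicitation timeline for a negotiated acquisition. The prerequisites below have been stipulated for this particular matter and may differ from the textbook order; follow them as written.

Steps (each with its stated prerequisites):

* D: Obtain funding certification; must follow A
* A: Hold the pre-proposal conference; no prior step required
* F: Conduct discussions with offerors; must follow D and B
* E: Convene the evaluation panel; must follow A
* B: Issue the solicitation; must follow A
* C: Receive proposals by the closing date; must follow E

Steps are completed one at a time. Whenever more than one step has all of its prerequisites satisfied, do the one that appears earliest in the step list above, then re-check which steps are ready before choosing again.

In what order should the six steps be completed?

A D E B F C

A has no prerequisites → A first.
Now D, E and B have their prerequisites met. D is listed earlier, so D next.
E and B are both available; E is listed earlier → E.
Ready: B and C. B is listed earlier → B.
F now also ready, so the ready set is {F, C}; F is listed earlier → F.
That leaves C as the only ready step → C.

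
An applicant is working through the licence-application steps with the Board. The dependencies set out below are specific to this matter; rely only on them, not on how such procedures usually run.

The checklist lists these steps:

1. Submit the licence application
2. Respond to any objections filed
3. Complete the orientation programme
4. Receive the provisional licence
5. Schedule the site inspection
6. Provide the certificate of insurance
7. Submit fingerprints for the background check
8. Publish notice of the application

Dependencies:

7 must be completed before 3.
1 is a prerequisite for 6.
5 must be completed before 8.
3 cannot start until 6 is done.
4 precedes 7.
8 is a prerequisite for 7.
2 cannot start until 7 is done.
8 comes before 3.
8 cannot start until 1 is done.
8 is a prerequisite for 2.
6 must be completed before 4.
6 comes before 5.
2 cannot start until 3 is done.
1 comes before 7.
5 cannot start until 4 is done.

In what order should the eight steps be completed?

1, 6, 4, 5, 8, 7, 3, 2

1 has no prerequisites → 1 first.
6 needed 1, now all done → 6.
Next only 4 has its prerequisites met → 4.
That leaves 5 as the only ready step → 5.
8 needed 1 and 5, now all done → 8.
7 needed 1, 4 and 8, now all done → 7.
3 needed 6, 7 and 8, now all done → 3.
Next only 2 has its prerequisites met → 2.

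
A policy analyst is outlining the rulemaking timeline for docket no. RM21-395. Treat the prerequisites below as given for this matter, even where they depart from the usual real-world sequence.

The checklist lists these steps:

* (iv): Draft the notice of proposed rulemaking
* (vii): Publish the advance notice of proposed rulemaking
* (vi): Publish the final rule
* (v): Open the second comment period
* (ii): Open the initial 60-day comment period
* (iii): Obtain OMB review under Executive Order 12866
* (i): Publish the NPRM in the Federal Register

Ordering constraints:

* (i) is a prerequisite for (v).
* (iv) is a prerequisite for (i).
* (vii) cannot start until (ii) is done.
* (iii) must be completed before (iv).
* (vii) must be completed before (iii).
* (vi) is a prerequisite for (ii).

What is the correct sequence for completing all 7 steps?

(vi), (ii), (vii), (iii), (iv), (i), (v)

(vi) has no prerequisites → (vi) first.
That leaves (ii) as the only ready step → (ii).
That leaves (vii) as the only ready step → (vii).
Next only (iii) has its prerequisites met → (iii).
(iv) needed (iii), now all done → (iv).
(i) needed (iv), now all done → (i).
(v) needed (i), now all done → (v).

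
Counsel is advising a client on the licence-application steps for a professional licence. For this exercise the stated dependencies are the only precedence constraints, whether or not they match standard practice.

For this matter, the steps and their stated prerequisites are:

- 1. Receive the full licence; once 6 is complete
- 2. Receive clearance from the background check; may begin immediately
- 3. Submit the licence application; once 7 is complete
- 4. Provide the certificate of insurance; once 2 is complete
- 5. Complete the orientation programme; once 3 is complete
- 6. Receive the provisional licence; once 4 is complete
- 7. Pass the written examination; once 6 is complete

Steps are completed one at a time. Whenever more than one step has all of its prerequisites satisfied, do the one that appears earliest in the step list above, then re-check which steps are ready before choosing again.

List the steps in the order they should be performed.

2, 4, 6, 1, 7, 3, 5

Only 2 has no prerequisites, so it is first.
4 needed 2, now all done → 4.
Next only 6 has its prerequisites met → 6.
Now 1 and 7 have their prerequisites met. 1 is listed earlier, so 1 next.
7 is the only step now ready → 7.
3 needed 7, now all done → 3.
Next only 5 has its prerequisites met → 5.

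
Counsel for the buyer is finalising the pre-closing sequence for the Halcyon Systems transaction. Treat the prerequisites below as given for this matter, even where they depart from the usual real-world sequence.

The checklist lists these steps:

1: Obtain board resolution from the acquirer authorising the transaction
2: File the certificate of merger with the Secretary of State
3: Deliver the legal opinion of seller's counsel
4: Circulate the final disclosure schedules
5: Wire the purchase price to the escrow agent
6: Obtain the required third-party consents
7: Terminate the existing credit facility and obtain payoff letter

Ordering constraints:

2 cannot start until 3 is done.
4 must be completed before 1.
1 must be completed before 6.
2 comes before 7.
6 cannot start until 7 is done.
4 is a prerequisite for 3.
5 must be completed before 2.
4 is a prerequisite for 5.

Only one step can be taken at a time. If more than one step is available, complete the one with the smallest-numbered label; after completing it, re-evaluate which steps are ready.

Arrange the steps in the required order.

4, 1, 3, 5, 2, 7, 6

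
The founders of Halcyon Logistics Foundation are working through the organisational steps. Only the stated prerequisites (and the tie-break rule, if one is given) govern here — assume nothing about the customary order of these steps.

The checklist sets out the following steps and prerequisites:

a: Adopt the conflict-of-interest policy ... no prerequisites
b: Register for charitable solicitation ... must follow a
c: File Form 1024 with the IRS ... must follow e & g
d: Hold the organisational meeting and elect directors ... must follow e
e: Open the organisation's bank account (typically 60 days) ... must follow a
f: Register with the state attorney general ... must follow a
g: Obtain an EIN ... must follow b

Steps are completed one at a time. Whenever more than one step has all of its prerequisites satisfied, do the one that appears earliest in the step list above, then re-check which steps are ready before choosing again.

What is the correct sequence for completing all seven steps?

a, b, e, d, f, g, c

Only a has no prerequisites, so it is first.
Now b, e and f have their prerequisites met. b is listed earlier, so b next.
g now also ready, so the ready set is {e, f, g}; e is listed earlier → e.
Now d, f and g have their prerequisites met. d is listed earlier, so d next.
Now f and g have their prerequisites met. f is listed earlier, so f next.
g is the only step now ready → g.
c needed e and g, now all done → c.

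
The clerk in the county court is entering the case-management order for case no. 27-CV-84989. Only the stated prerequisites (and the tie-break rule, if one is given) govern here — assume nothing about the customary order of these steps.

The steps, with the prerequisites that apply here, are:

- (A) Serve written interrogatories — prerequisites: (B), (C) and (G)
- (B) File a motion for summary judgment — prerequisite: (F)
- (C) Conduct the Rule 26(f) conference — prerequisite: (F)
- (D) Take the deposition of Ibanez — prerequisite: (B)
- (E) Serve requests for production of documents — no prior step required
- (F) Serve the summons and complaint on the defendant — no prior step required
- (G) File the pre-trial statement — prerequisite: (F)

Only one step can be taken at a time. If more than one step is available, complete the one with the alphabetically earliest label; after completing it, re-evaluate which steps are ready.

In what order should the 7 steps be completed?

(E) and (F) have no prerequisites; (E) has the earlier label, so (E) is first.
That leaves (F) as the only ready step → (F).
Ready: (B), (C) and (G). (B) has the earlier label → (B).
(C), (D) and (G) are all available; (C) has the earlier label → (C).
(D) and (G) are both available; (D) has the earlier label → (D).
(G) needed (F), now all done → (G).
(A) is the only step now ready → (A).

(E), (F), (B), (C), (D), (G), (A)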